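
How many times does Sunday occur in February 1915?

February 1915 has 28 days and begins on Monday.
The first Sunday is February 7.
Sundays fall on 7, 14, 21, 28 — that's 4.

4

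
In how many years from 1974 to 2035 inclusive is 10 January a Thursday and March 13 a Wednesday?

7

Check each year's weekday for 10 January and March 13:
  1974: Thu/Wed ✓  1975: Fri/Thu  1976: Sat/Sat  1977: Mon/Sun  1978: Tue/Mon  1979: Wed/Tue  1980: Thu/Thu  1981: Sat/Fri  1982: Sun/Sat  1983: Mon/Sun  1984: Tue/Tue  1985: Thu/Wed ✓  1986: Fri/Thu  1987: Sat/Fri  …(34 more)…  2022: Mon/Sun  2023: Tue/Mon  2024: Wed/Wed  2025: Fri/Thu  2026: Sat/Fri  2027: Sun/Sat  2028: Mon/Mon  2029: Wed/Tue  2030: Thu/Wed ✓  2031: Fri/Thu  2032: Sat/Sat  2033: Mon/Sun  2034: Tue/Mon  2035: Wed/Tue
Both conditions hold in: 1974, 1985, 1991, 2002, 2013, 2019, 2030 — 7.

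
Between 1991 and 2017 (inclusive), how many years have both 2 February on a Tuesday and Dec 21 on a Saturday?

0

Check each year's weekday for 2 February and Dec 21:
  1991: Sat/Sat  1992: Sun/Mon  1993: Tue/Tue  1994: Wed/Wed  1995: Thu/Thu  1996: Fri/Sat  1997: Sun/Sun  1998: Mon/Mon  1999: Tue/Tue  2000: Wed/Thu  2001: Fri/Fri  2002: Sat/Sat  2003: Sun/Sun  2004: Mon/Tue  2005: Wed/Wed  2006: Thu/Thu  2007: Fri/Fri  2008: Sat/Sun  2009: Mon/Mon  2010: Tue/Tue  2011: Wed/Wed  2012: Thu/Fri  2013: Sat/Sat  2014: Sun/Sun  2015: Mon/Mon  2016: Tue/Wed  2017: Thu/Thu
Both conditions hold in: no year — 0.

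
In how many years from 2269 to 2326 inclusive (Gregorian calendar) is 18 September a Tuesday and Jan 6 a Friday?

1

Check each year's weekday for 18 September and Jan 6:
  2269: Sat/Wed  2270: Sun/Thu  2271: Mon/Fri  2272: Wed/Sat  2273: Thu/Mon  2274: Fri/Tue  2275: Sat/Wed  2276: Mon/Thu  2277: Tue/Sat  2278: Wed/Sun  2279: Thu/Mon  2280: Sat/Tue  2281: Sun/Thu  2282: Mon/Fri  …(30 more)…  2313: Thu/Mon  2314: Fri/Tue  2315: Sat/Wed  2316: Mon/Thu  2317: Tue/Sat  2318: Wed/Sun  2319: Thu/Mon  2320: Sat/Tue  2321: Sun/Thu  2322: Mon/Fri  2323: Tue/Sat  2324: Thu/Sun  2325: Fri/Tue  2326: Sat/Wed
Both conditions hold in: 2288 — 1.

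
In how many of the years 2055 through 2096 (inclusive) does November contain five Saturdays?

November has 30 days; it has five Saturdays when Saturday falls among the first (month-length − 28) days — i.e. when November 1 is one of Saturday/Friday.
November 1 by year: 2055:Mon 2056:Wed 2057:Thu 2058:Fri✓ 2059:Sat✓ 2060:Mon 2061:Tue 2062:Wed 2063:Thu 2064:Sat✓ 2065:Sun 2066:Mon 2067:Tue 2068:Thu 2069:Fri✓ …(12 more)… 2082:Sun 2083:Mon 2084:Wed 2085:Thu 2086:Fri✓ 2087:Sat✓ 2088:Mon 2089:Tue 2090:Wed 2091:Thu 2092:Sat✓ 2093:Sun 2094:Mon 2095:Tue 2096:Thu
Years with five Saturdays: 2058, 2059, 2064, 2069, 2070, 2075, 2080, 2081, 2086, 2087, 2092 → 11.

11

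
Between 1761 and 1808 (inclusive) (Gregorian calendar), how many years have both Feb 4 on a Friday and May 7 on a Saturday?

Check each year's weekday for Feb 4 and May 7:
  1761: Wed/Thu  1762: Thu/Fri  1763: Fri/Sat ✓  1764: Sat/Mon  1765: Mon/Tue  1766: Tue/Wed  1767: Wed/Thu  1768: Thu/Sat  1769: Sat/Sun  1770: Sun/Mon  1771: Mon/Tue  1772: Tue/Thu  1773: Thu/Fri  1774: Fri/Sat ✓  …(20 more)…  1795: Wed/Thu  1796: Thu/Sat  1797: Sat/Sun  1798: Sun/Mon  1799: Mon/Tue  1800: Tue/Wed  1801: Wed/Thu  1802: Thu/Fri  1803: Fri/Sat ✓  1804: Sat/Mon  1805: Mon/Tue  1806: Tue/Wed  1807: Wed/Thu  1808: Thu/Sat
Both conditions hold in: 1763, 1774, 1785, 1791, 1803 — 5.

5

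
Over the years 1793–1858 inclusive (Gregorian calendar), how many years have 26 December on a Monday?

9

Track 26 December's weekday year by year (advancing +1, or +2 across a Feb 29):
  1793: Thu  1794: Fri (+1)  1795: Sat (+1)  1796: Mon (+2) ✓  1797: Tue (+1)
  1798: Wed (+1)  1799: Thu (+1)  1800: Fri (+1)  1801: Sat (+1)  1802: Sun (+1)
  1803: Mon (+1) ✓  1804: Wed (+2)  1805: Thu (+1)  1806: Fri (+1)  … (38 more years) …
  1845: Fri (+1)  1846: Sat (+1)  1847: Sun (+1)  1848: Tue (+2)  1849: Wed (+1)
  1850: Thu (+1)  1851: Fri (+1)  1852: Sun (+2)  1853: Mon (+1) ✓  1854: Tue (+1)
  1855: Wed (+1)  1856: Fri (+2)  1857: Sat (+1)  1858: Sun (+1)
Monday years: 1796, 1803, 1808, 1814, 1825, 1831, 1836, 1842, 1853 — 9 in total.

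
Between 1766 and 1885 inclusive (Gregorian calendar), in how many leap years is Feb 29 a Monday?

Leap years in 1766–1885: 29 of them.
Feb 29 weekday advances by 5 (mod 7) from one leap year to the next four years later (or differs when a century non-leap intervenes).
Leap-day weekdays: 1768:Mon✓ 1772:Sat 1776:Thu 1780:Tue 1784:Sun 1788:Fri 1792:Wed 1796:Mon✓ 1804:Wed 1808:Mon✓ 1812:Sat 1816:Thu 1820:Tue …(3 more)… 1836:Mon✓ 1840:Sat 1844:Thu 1848:Tue 1852:Sun 1856:Fri 1860:Wed 1864:Mon✓ 1868:Sat 1872:Thu 1876:Tue 1880:Sun 1884:Fri
Monday: 1768, 1796, 1808, 1836, 1864 → 5.

5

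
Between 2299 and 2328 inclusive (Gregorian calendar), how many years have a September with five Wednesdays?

8

September has 30 days; it has five Wednesdays when Wednesday falls among the first (month-length − 28) days — i.e. when September 1 is one of Wednesday/Tuesday.
September 1 by year: 2299:Fri 2300:Sat 2301:Sun 2302:Mon 2303:Tue✓ 2304:Thu 2305:Fri 2306:Sat 2307:Sun 2308:Tue✓ 2309:Wed✓ 2310:Thu 2311:Fri 2312:Sun 2313:Mon 2314:Tue✓ 2315:Wed✓ 2316:Fri 2317:Sat 2318:Sun 2319:Mon 2320:Wed✓ 2321:Thu 2322:Fri 2323:Sat 2324:Mon 2325:Tue✓ 2326:Wed✓ 2327:Thu 2328:Sat
Years with five Wednesdays: 2303, 2308, 2309, 2314, 2315, 2320, 2325, 2326 → 8.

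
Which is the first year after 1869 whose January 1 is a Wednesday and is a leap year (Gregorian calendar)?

1896

Jan 1 advances by 2 weekdays after a leap year and by 1 after a common year.
1869: Jan 1 is Friday.
1870: Saturday
1871: Sunday
1872: Monday (leap)
1873: Wednesday
1874: Thursday
1875: Friday
1876: Saturday (leap)
1877: Monday
1878: Tuesday
1879: Wednesday
1880: Thursday (leap)
1881: Saturday
1882: Sunday
1883: Monday
1884: Tuesday (leap)
1885: Thursday
1886: Friday
1887: Saturday
1888: Sunday (leap)
1889: Tuesday
1890: Wednesday
1891: Thursday
1892: Friday (leap)
1893: Sunday
1894: Monday
1895: Tuesday
1896: Wednesday (leap)
1896 begins on a Wednesday and is a leap year.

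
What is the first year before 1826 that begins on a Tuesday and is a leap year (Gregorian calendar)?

1788

Jan 1 advances by 2 weekdays after a leap year and by 1 after a common year.
1826: Jan 1 is Sunday.
1825: Saturday
1824: Thursday (leap)
1823: Wednesday
1822: Tuesday
1821: Monday
1820: Saturday (leap)
1819: Friday
1818: Thursday
1817: Wednesday
1816: Monday (leap)
1815: Sunday
1814: Saturday
1813: Friday
1812: Wednesday (leap)
1811: Tuesday
1810: Monday
1809: Sunday
1808: Friday (leap)
1807: Thursday
1806: Wednesday
1805: Tuesday
1804: Sunday (leap)
1803: Saturday
1802: Friday
1801: Thursday
1800: Wednesday
1799: Tuesday
1798: Monday
1797: Sunday
1796: Friday (leap)
1795: Thursday
1794: Wednesday
1793: Tuesday
1792: Sunday (leap)
1791: Saturday
1790: Friday
1789: Thursday
1788: Tuesday (leap)
1788 begins on a Tuesday and is a leap year.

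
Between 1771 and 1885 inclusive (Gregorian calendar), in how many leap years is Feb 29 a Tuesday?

4

Leap years in 1771–1885: 28 of them.
Feb 29 weekday advances by 5 (mod 7) from one leap year to the next four years later (or differs when a century non-leap intervenes).
Leap-day weekdays: 1772:Sat 1776:Thu 1780:Tue✓ 1784:Sun 1788:Fri 1792:Wed 1796:Mon 1804:Wed 1808:Mon 1812:Sat 1816:Thu 1820:Tue✓ 1824:Sun 1828:Fri 1832:Wed 1836:Mon 1840:Sat 1844:Thu 1848:Tue✓ 1852:Sun 1856:Fri 1860:Wed 1864:Mon 1868:Sat 1872:Thu 1876:Tue✓ 1880:Sun 1884:Fri
Tuesday: 1780, 1820, 1848, 1876 → 4.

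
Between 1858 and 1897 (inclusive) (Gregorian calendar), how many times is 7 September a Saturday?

6

Track 7 September's weekday year by year (advancing +1, or +2 across a Feb 29):
  1858: Tue  1859: Wed (+1)  1860: Fri (+2)  1861: Sat (+1) ✓  1862: Sun (+1)
  1863: Mon (+1)  1864: Wed (+2)  1865: Thu (+1)  1866: Fri (+1)  1867: Sat (+1) ✓
  1868: Mon (+2)  1869: Tue (+1)  1870: Wed (+1)  1871: Thu (+1)  … (12 more years) …
  1884: Sun (+2)  1885: Mon (+1)  1886: Tue (+1)  1887: Wed (+1)  1888: Fri (+2)
  1889: Sat (+1) ✓  1890: Sun (+1)  1891: Mon (+1)  1892: Wed (+2)  1893: Thu (+1)
  1894: Fri (+1)  1895: Sat (+1) ✓  1896: Mon (+2)  1897: Tue (+1)
Saturday years: 1861, 1867, 1872, 1878, 1889, 1895 — 6 in total.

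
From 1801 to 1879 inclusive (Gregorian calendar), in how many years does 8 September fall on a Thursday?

11

Track 8 September's weekday year by year (advancing +1, or +2 across a Feb 29):
  1801: Tue  1802: Wed (+1)  1803: Thu (+1) ✓  1804: Sat (+2)  1805: Sun (+1)
  1806: Mon (+1)  1807: Tue (+1)  1808: Thu (+2) ✓  1809: Fri (+1)  1810: Sat (+1)
  1811: Sun (+1)  1812: Tue (+2)  1813: Wed (+1)  1814: Thu (+1) ✓  … (51 more years) …
  1866: Sat (+1)  1867: Sun (+1)  1868: Tue (+2)  1869: Wed (+1)  1870: Thu (+1) ✓
  1871: Fri (+1)  1872: Sun (+2)  1873: Mon (+1)  1874: Tue (+1)  1875: Wed (+1)
  1876: Fri (+2)  1877: Sat (+1)  1878: Sun (+1)  1879: Mon (+1)
Thursday years: 1803, 1808, 1814, 1825, 1831, 1836, 1842, 1853, 1859, 1864, 1870 — 11 in total.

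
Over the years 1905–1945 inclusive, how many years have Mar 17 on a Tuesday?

6

Track Mar 17's weekday year by year (advancing +1, or +2 across a Feb 29):
  1905: Fri  1906: Sat (+1)  1907: Sun (+1)  1908: Tue (+2) ✓  1909: Wed (+1)
  1910: Thu (+1)  1911: Fri (+1)  1912: Sun (+2)  1913: Mon (+1)  1914: Tue (+1) ✓
  1915: Wed (+1)  1916: Fri (+2)  1917: Sat (+1)  1918: Sun (+1)  … (13 more years) …
  1932: Thu (+2)  1933: Fri (+1)  1934: Sat (+1)  1935: Sun (+1)  1936: Tue (+2) ✓
  1937: Wed (+1)  1938: Thu (+1)  1939: Fri (+1)  1940: Sun (+2)  1941: Mon (+1)
  1942: Tue (+1) ✓  1943: Wed (+1)  1944: Fri (+2)  1945: Sat (+1)
Tuesday years: 1908, 1914, 1925, 1931, 1936, 1942 — 6 in total.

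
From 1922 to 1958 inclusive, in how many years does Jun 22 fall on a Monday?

5

Track Jun 22's weekday year by year (advancing +1, or +2 across a Feb 29):
  1922: Thu  1923: Fri (+1)  1924: Sun (+2)  1925: Mon (+1) ✓  1926: Tue (+1)
  1927: Wed (+1)  1928: Fri (+2)  1929: Sat (+1)  1930: Sun (+1)  1931: Mon (+1) ✓
  1932: Wed (+2)  1933: Thu (+1)  1934: Fri (+1)  1935: Sat (+1)  … (9 more years) …
  1945: Fri (+1)  1946: Sat (+1)  1947: Sun (+1)  1948: Tue (+2)  1949: Wed (+1)
  1950: Thu (+1)  1951: Fri (+1)  1952: Sun (+2)  1953: Mon (+1) ✓  1954: Tue (+1)
  1955: Wed (+1)  1956: Fri (+2)  1957: Sat (+1)  1958: Sun (+1)
Monday years: 1925, 1931, 1936, 1942, 1953 — 5 in total.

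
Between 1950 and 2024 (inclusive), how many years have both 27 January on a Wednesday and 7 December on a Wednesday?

3

Check each year's weekday for 27 January and 7 December:
  1950: Fri/Thu  1951: Sat/Fri  1952: Sun/Sun  1953: Tue/Mon  1954: Wed/Tue  1955: Thu/Wed  1956: Fri/Fri  1957: Sun/Sat  1958: Mon/Sun  1959: Tue/Mon  1960: Wed/Wed ✓  1961: Fri/Thu  1962: Sat/Fri  1963: Sun/Sat  …(47 more)…  2011: Thu/Wed  2012: Fri/Fri  2013: Sun/Sat  2014: Mon/Sun  2015: Tue/Mon  2016: Wed/Wed ✓  2017: Fri/Thu  2018: Sat/Fri  2019: Sun/Sat  2020: Mon/Mon  2021: Wed/Tue  2022: Thu/Wed  2023: Fri/Thu  2024: Sat/Sat
Both conditions hold in: 1960, 1988, 2016 — 3.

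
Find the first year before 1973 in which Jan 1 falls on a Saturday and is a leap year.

Jan 1 advances by 2 weekdays after a leap year and by 1 after a common year.
1973: Jan 1 is Monday.
1972: Saturday (leap)
1972 begins on a Saturday and is a leap year.

1972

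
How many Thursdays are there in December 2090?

December 2090 has 31 days and begins on Friday.
The first Thursday is December 7.
Thursdays fall on 7, 14, 21, 28 — that's 4.

4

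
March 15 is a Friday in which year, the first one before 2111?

From one year to the next, a fixed date's weekday advances by 1, or by 2 when a Feb 29 lies between the two dates.
2111: March 15 is Sunday.
2110: Saturday (−1)
2109: Friday (−1)
March 15 falls on a Friday in 2109.

2109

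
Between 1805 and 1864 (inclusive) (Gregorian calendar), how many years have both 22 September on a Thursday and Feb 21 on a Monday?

6

Check each year's weekday for 22 September and Feb 21:
  1805: Sun/Thu  1806: Mon/Fri  1807: Tue/Sat  1808: Thu/Sun  1809: Fri/Tue  1810: Sat/Wed  1811: Sun/Thu  1812: Tue/Fri  1813: Wed/Sun  1814: Thu/Mon ✓  1815: Fri/Tue  1816: Sun/Wed  1817: Mon/Fri  1818: Tue/Sat  …(32 more)…  1851: Mon/Fri  1852: Wed/Sat  1853: Thu/Mon ✓  1854: Fri/Tue  1855: Sat/Wed  1856: Mon/Thu  1857: Tue/Sat  1858: Wed/Sun  1859: Thu/Mon ✓  1860: Sat/Tue  1861: Sun/Thu  1862: Mon/Fri  1863: Tue/Sat  1864: Thu/Sun
Both conditions hold in: 1814, 1825, 1831, 1842, 1853, 1859 — 6.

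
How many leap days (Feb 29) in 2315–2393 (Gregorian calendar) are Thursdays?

2

Leap years in 2315–2393: 20 of them.
Feb 29 weekday advances by 5 (mod 7) from one leap year to the next four years later (or differs when a century non-leap intervenes).
Leap-day weekdays: 2316:Tue 2320:Sun 2324:Fri 2328:Wed 2332:Mon 2336:Sat 2340:Thu✓ 2344:Tue 2348:Sun 2352:Fri 2356:Wed 2360:Mon 2364:Sat 2368:Thu✓ 2372:Tue 2376:Sun 2380:Fri 2384:Wed 2388:Mon 2392:Sat
Thursday: 2340, 2368 → 2.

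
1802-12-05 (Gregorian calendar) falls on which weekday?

January 1, 1802 is a Friday.
December 5 is day 339 of the year, i.e. 338 days after Jan 1.
338 mod 7 = 2, so advance 2 weekdays from Friday: Sunday.

Sunday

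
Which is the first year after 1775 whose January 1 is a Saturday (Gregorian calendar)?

Jan 1 advances by 2 weekdays after a leap year and by 1 after a common year.
1775: Jan 1 is Sunday.
1776: Monday (leap)
1777: Wednesday
1778: Thursday
1779: Friday
1780: Saturday (leap)
1780 begins on a Saturday

1780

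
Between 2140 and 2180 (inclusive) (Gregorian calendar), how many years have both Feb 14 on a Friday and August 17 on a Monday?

Check each year's weekday for Feb 14 and August 17:
  2140: Sun/Wed  2141: Tue/Thu  2142: Wed/Fri  2143: Thu/Sat  2144: Fri/Mon ✓  2145: Sun/Tue  2146: Mon/Wed  2147: Tue/Thu  2148: Wed/Sat  2149: Fri/Sun  2150: Sat/Mon  2151: Sun/Tue  2152: Mon/Thu  2153: Wed/Fri  …(13 more)…  2167: Sat/Mon  2168: Sun/Wed  2169: Tue/Thu  2170: Wed/Fri  2171: Thu/Sat  2172: Fri/Mon ✓  2173: Sun/Tue  2174: Mon/Wed  2175: Tue/Thu  2176: Wed/Sat  2177: Fri/Sun  2178: Sat/Mon  2179: Sun/Tue  2180: Mon/Thu
Both conditions hold in: 2144, 2172 — 2.

2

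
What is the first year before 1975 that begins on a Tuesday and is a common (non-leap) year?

Jan 1 advances by 2 weekdays after a leap year and by 1 after a common year.
1975: Jan 1 is Wednesday.
1974: Tuesday
1974 begins on a Tuesday and is a common year.

1974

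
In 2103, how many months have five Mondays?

A month of length L has five Mondays iff its first Monday is on day ≤ L−28 (so day 1–3 in a 31-day month, 1–2 in a 30-day month, day 1 in a leap February).
Checking each month of 2103: Jan starts Mon (31d) ✓; Feb starts Thu (28d); Mar starts Thu (31d); Apr starts Sun (30d) ✓; May starts Tue (31d); Jun starts Fri (30d); Jul starts Sun (31d) ✓; Aug starts Wed (31d); Sep starts Sat (30d); Oct starts Mon (31d) ✓; Nov starts Thu (30d); Dec starts Sat (31d) ✓.
Five-Monday months: January, April, July, October, December → 5.

5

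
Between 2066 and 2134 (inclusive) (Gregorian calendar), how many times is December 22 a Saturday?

10

Track December 22's weekday year by year (advancing +1, or +2 across a Feb 29):
  2066: Wed  2067: Thu (+1)  2068: Sat (+2) ✓  2069: Sun (+1)  2070: Mon (+1)
  2071: Tue (+1)  2072: Thu (+2)  2073: Fri (+1)  2074: Sat (+1) ✓  2075: Sun (+1)
  2076: Tue (+2)  2077: Wed (+1)  2078: Thu (+1)  2079: Fri (+1)  … (41 more years) …
  2121: Mon (+1)  2122: Tue (+1)  2123: Wed (+1)  2124: Fri (+2)  2125: Sat (+1) ✓
  2126: Sun (+1)  2127: Mon (+1)  2128: Wed (+2)  2129: Thu (+1)  2130: Fri (+1)
  2131: Sat (+1) ✓  2132: Mon (+2)  2133: Tue (+1)  2134: Wed (+1)
Saturday years: 2068, 2074, 2085, 2091, 2096, 2103, 2108, 2114, 2125, 2131 — 10 in total.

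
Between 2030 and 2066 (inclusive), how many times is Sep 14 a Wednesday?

Track Sep 14's weekday year by year (advancing +1, or +2 across a Feb 29):
  2030: Sat  2031: Sun (+1)  2032: Tue (+2)  2033: Wed (+1) ✓  2034: Thu (+1)
  2035: Fri (+1)  2036: Sun (+2)  2037: Mon (+1)  2038: Tue (+1)  2039: Wed (+1) ✓
  2040: Fri (+2)  2041: Sat (+1)  2042: Sun (+1)  2043: Mon (+1)  … (9 more years) …
  2053: Sun (+1)  2054: Mon (+1)  2055: Tue (+1)  2056: Thu (+2)  2057: Fri (+1)
  2058: Sat (+1)  2059: Sun (+1)  2060: Tue (+2)  2061: Wed (+1) ✓  2062: Thu (+1)
  2063: Fri (+1)  2064: Sun (+2)  2065: Mon (+1)  2066: Tue (+1)
Wednesday years: 2033, 2039, 2044, 2050, 2061 — 5 in total.

5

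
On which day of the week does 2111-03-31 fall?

January 1, 2111 is a Thursday.
March 31 is day 90 of the year, i.e. 89 days after Jan 1.
89 mod 7 = 5, so advance 5 weekdays from Thursday: Tuesday.

Tuesday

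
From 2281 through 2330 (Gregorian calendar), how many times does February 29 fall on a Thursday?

Leap years in 2281–2330: 11 of them.
Feb 29 weekday advances by 5 (mod 7) from one leap year to the next four years later (or differs when a century non-leap intervenes).
Leap-day weekdays: 2284:Fri 2288:Wed 2292:Mon 2296:Sat 2304:Mon 2308:Sat 2312:Thu✓ 2316:Tue 2320:Sun 2324:Fri 2328:Wed
Thursday: 2312 → 1.

1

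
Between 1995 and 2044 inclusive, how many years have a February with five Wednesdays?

2

February has 28 days (29 in leap years); it has five Wednesdays when Wednesday falls among the first (month-length − 28) days — i.e. when February 1 is Wednesday in a leap year (never in a common year).
February 1 by year: 1995:Wed 1996:Thu 1997:Sat 1998:Sun 1999:Mon 2000:Tue 2001:Thu 2002:Fri 2003:Sat 2004:Sun 2005:Tue 2006:Wed 2007:Thu 2008:Fri 2009:Sun …(20 more)… 2030:Fri 2031:Sat 2032:Sun 2033:Tue 2034:Wed 2035:Thu 2036:Fri 2037:Sun 2038:Mon 2039:Tue 2040:Wed✓ 2041:Fri 2042:Sat 2043:Sun 2044:Mon
Years with five Wednesdays: 2012, 2040 → 2.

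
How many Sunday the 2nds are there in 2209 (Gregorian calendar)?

Check the 2nd of each month of 2209: Jan 2: Mon, Feb 2: Thu, Mar 2: Thu, Apr 2: Sun, May 2: Tue, Jun 2: Fri, Jul 2: Sun, Aug 2: Wed, Sep 2: Sat, Oct 2: Mon, Nov 2: Thu, Dec 2: Sat.
Sunday occurs in April, July — 2 months.

2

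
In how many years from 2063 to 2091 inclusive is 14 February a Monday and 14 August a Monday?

Check each year's weekday for 14 February and 14 August:
  2063: Wed/Tue  2064: Thu/Thu  2065: Sat/Fri  2066: Sun/Sat  2067: Mon/Sun  2068: Tue/Tue  2069: Thu/Wed  2070: Fri/Thu  2071: Sat/Fri  2072: Sun/Sun  2073: Tue/Mon  2074: Wed/Tue  2075: Thu/Wed  2076: Fri/Fri  2077: Sun/Sat  2078: Mon/Sun  2079: Tue/Mon  2080: Wed/Wed  2081: Fri/Thu  2082: Sat/Fri  2083: Sun/Sat  2084: Mon/Mon ✓  2085: Wed/Tue  2086: Thu/Wed  2087: Fri/Thu  2088: Sat/Sat  2089: Mon/Sun  2090: Tue/Mon  2091: Wed/Tue
Both conditions hold in: 2084 — 1.

1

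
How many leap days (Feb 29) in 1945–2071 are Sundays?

5

Leap years in 1945–2071: 31 of them.
Feb 29 weekday advances by 5 (mod 7) from one leap year to the next four years later (or differs when a century non-leap intervenes).
Leap-day weekdays: 1948:Sun✓ 1952:Fri 1956:Wed 1960:Mon 1964:Sat 1968:Thu 1972:Tue 1976:Sun✓ 1980:Fri 1984:Wed 1988:Mon 1992:Sat 1996:Thu …(5 more)… 2020:Sat 2024:Thu 2028:Tue 2032:Sun✓ 2036:Fri 2040:Wed 2044:Mon 2048:Sat 2052:Thu 2056:Tue 2060:Sun✓ 2064:Fri 2068:Wed
Sunday: 1948, 1976, 2004, 2032, 2060 → 5.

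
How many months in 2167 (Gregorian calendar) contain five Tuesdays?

A month of length L has five Tuesdays iff its first Tuesday is on day ≤ L−28 (so day 1–3 in a 31-day month, 1–2 in a 30-day month, day 1 in a leap February).
Checking each month of 2167: Jan starts Thu (31d); Feb starts Sun (28d); Mar starts Sun (31d) ✓; Apr starts Wed (30d); May starts Fri (31d); Jun starts Mon (30d) ✓; Jul starts Wed (31d); Aug starts Sat (31d); Sep starts Tue (30d) ✓; Oct starts Thu (31d); Nov starts Sun (30d); Dec starts Tue (31d) ✓.
Five-Tuesday months: March, June, September, December → 4.

4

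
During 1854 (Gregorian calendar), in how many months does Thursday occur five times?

A month of length L has five Thursdays iff its first Thursday is on day ≤ L−28 (so day 1–3 in a 31-day month, 1–2 in a 30-day month, day 1 in a leap February).
Checking each month of 1854: Jan starts Sun (31d); Feb starts Wed (28d); Mar starts Wed (31d) ✓; Apr starts Sat (30d); May starts Mon (31d); Jun starts Thu (30d) ✓; Jul starts Sat (31d); Aug starts Tue (31d) ✓; Sep starts Fri (30d); Oct starts Sun (31d); Nov starts Wed (30d) ✓; Dec starts Fri (31d).
Five-Thursday months: March, June, August, November → 4.

4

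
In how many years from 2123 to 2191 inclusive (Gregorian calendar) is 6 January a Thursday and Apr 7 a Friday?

3

Check each year's weekday for 6 January and Apr 7:
  2123: Wed/Wed  2124: Thu/Fri ✓  2125: Sat/Sat  2126: Sun/Sun  2127: Mon/Mon  2128: Tue/Wed  2129: Thu/Thu  2130: Fri/Fri  2131: Sat/Sat  2132: Sun/Mon  2133: Tue/Tue  2134: Wed/Wed  2135: Thu/Thu  2136: Fri/Sat  …(41 more)…  2178: Tue/Tue  2179: Wed/Wed  2180: Thu/Fri ✓  2181: Sat/Sat  2182: Sun/Sun  2183: Mon/Mon  2184: Tue/Wed  2185: Thu/Thu  2186: Fri/Fri  2187: Sat/Sat  2188: Sun/Mon  2189: Tue/Tue  2190: Wed/Wed  2191: Thu/Thu
Both conditions hold in: 2124, 2152, 2180 — 3.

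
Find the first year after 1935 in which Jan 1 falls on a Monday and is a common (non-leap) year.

1945

Jan 1 advances by 2 weekdays after a leap year and by 1 after a common year.
1935: Jan 1 is Tuesday.
1936: Wednesday (leap)
1937: Friday
1938: Saturday
1939: Sunday
1940: Monday (leap)
1941: Wednesday
1942: Thursday
1943: Friday
1944: Saturday (leap)
1945: Monday
1945 begins on a Monday and is a common year.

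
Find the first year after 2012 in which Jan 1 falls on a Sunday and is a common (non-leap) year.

2017

Jan 1 advances by 2 weekdays after a leap year and by 1 after a common year.
2012: Jan 1 is Sunday (leap).
2013: Tuesday
2014: Wednesday
2015: Thursday
2016: Friday (leap)
2017: Sunday
2017 begins on a Sunday and is a common year.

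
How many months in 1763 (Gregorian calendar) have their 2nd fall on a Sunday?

2

Check the 2nd of each month of 1763: Jan 2: Sun, Feb 2: Wed, Mar 2: Wed, Apr 2: Sat, May 2: Mon, Jun 2: Thu, Jul 2: Sat, Aug 2: Tue, Sep 2: Fri, Oct 2: Sun, Nov 2: Wed, Dec 2: Fri.
Sunday occurs in January, October — 2 months.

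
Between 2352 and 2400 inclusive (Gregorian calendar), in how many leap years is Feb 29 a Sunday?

Leap years in 2352–2400: 13 of them.
Feb 29 weekday advances by 5 (mod 7) from one leap year to the next four years later (or differs when a century non-leap intervenes).
Leap-day weekdays: 2352:Fri 2356:Wed 2360:Mon 2364:Sat 2368:Thu 2372:Tue 2376:Sun✓ 2380:Fri 2384:Wed 2388:Mon 2392:Sat 2396:Thu 2400:Tue
Sunday: 2376 → 1.

1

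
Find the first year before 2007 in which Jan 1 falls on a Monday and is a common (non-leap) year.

2001

Jan 1 advances by 2 weekdays after a leap year and by 1 after a common year.
2007: Jan 1 is Monday.
2006: Sunday
2005: Saturday
2004: Thursday (leap)
2003: Wednesday
2002: Tuesday
2001: Monday
2001 begins on a Monday and is a common year.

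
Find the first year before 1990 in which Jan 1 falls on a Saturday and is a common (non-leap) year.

Jan 1 advances by 2 weekdays after a leap year and by 1 after a common year.
1990: Jan 1 is Monday.
1989: Sunday
1988: Friday (leap)
1987: Thursday
1986: Wednesday
1985: Tuesday
1984: Sunday (leap)
1983: Saturday
1983 begins on a Saturday and is a common year.

1983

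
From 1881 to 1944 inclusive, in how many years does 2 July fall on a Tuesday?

Track 2 July's weekday year by year (advancing +1, or +2 across a Feb 29):
  1881: Sat  1882: Sun (+1)  1883: Mon (+1)  1884: Wed (+2)  1885: Thu (+1)
  1886: Fri (+1)  1887: Sat (+1)  1888: Mon (+2)  1889: Tue (+1) ✓  1890: Wed (+1)
  1891: Thu (+1)  1892: Sat (+2)  1893: Sun (+1)  1894: Mon (+1)  … (36 more years) …
  1931: Thu (+1)  1932: Sat (+2)  1933: Sun (+1)  1934: Mon (+1)  1935: Tue (+1) ✓
  1936: Thu (+2)  1937: Fri (+1)  1938: Sat (+1)  1939: Sun (+1)  1940: Tue (+2) ✓
  1941: Wed (+1)  1942: Thu (+1)  1943: Fri (+1)  1944: Sun (+2)
Tuesday years: 1889, 1895, 1901, 1907, 1912, 1918, 1929, 1935, 1940 — 9 in total.

9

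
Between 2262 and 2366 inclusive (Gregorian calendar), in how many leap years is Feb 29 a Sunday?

3

Leap years in 2262–2366: 25 of them.
Feb 29 weekday advances by 5 (mod 7) from one leap year to the next four years later (or differs when a century non-leap intervenes).
Leap-day weekdays: 2264:Mon 2268:Sat 2272:Thu 2276:Tue 2280:Sun✓ 2284:Fri 2288:Wed 2292:Mon 2296:Sat 2304:Mon 2308:Sat 2312:Thu 2316:Tue 2320:Sun✓ 2324:Fri 2328:Wed 2332:Mon 2336:Sat 2340:Thu 2344:Tue 2348:Sun✓ 2352:Fri 2356:Wed 2360:Mon 2364:Sat
Sunday: 2280, 2320, 2348 → 3.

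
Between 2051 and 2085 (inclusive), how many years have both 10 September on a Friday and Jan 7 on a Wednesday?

Check each year's weekday for 10 September and Jan 7:
  2051: Sun/Sat  2052: Tue/Sun  2053: Wed/Tue  2054: Thu/Wed  2055: Fri/Thu  2056: Sun/Fri  2057: Mon/Sun  2058: Tue/Mon  2059: Wed/Tue  2060: Fri/Wed ✓  2061: Sat/Fri  2062: Sun/Sat  2063: Mon/Sun  2064: Wed/Mon  …(7 more)…  2072: Sat/Thu  2073: Sun/Sat  2074: Mon/Sun  2075: Tue/Mon  2076: Thu/Tue  2077: Fri/Thu  2078: Sat/Fri  2079: Sun/Sat  2080: Tue/Sun  2081: Wed/Tue  2082: Thu/Wed  2083: Fri/Thu  2084: Sun/Fri  2085: Mon/Sun
Both conditions hold in: 2060 — 1.

1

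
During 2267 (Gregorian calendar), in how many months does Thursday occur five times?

A month of length L has five Thursdays iff its first Thursday is on day ≤ L−28 (so day 1–3 in a 31-day month, 1–2 in a 30-day month, day 1 in a leap February).
Checking each month of 2267: Jan starts Tue (31d) ✓; Feb starts Fri (28d); Mar starts Fri (31d); Apr starts Mon (30d); May starts Wed (31d) ✓; Jun starts Sat (30d); Jul starts Mon (31d); Aug starts Thu (31d) ✓; Sep starts Sun (30d); Oct starts Tue (31d) ✓; Nov starts Fri (30d); Dec starts Sun (31d).
Five-Thursday months: January, May, August, October → 4.

4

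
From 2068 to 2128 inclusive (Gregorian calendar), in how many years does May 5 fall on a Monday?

9

Track May 5's weekday year by year (advancing +1, or +2 across a Feb 29):
  2068: Sat  2069: Sun (+1)  2070: Mon (+1) ✓  2071: Tue (+1)  2072: Thu (+2)
  2073: Fri (+1)  2074: Sat (+1)  2075: Sun (+1)  2076: Tue (+2)  2077: Wed (+1)
  2078: Thu (+1)  2079: Fri (+1)  2080: Sun (+2)  2081: Mon (+1) ✓  … (33 more years) …
  2115: Sun (+1)  2116: Tue (+2)  2117: Wed (+1)  2118: Thu (+1)  2119: Fri (+1)
  2120: Sun (+2)  2121: Mon (+1) ✓  2122: Tue (+1)  2123: Wed (+1)  2124: Fri (+2)
  2125: Sat (+1)  2126: Sun (+1)  2127: Mon (+1) ✓  2128: Wed (+2)
Monday years: 2070, 2081, 2087, 2092, 2098, 2104, 2110, 2121, 2127 — 9 in total.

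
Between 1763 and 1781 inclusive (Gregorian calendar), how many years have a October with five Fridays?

7

October has 31 days; it has five Fridays when Friday falls among the first (month-length − 28) days — i.e. when October 1 is one of Friday/Thursday/Wednesday.
October 1 by year: 1763:Sat 1764:Mon 1765:Tue 1766:Wed✓ 1767:Thu✓ 1768:Sat 1769:Sun 1770:Mon 1771:Tue 1772:Thu✓ 1773:Fri✓ 1774:Sat 1775:Sun 1776:Tue 1777:Wed✓ 1778:Thu✓ 1779:Fri✓ 1780:Sun 1781:Mon
Years with five Fridays: 1766, 1767, 1772, 1773, 1777, 1778, 1779 → 7.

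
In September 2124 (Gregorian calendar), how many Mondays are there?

4

September 2124 has 30 days and begins on Friday.
The first Monday is September 4.
Mondays fall on 4, 11, 18, 25 — that's 4.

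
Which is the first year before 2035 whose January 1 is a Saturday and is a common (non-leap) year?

2033

Jan 1 advances by 2 weekdays after a leap year and by 1 after a common year.
2035: Jan 1 is Monday.
2034: Sunday
2033: Saturday
2033 begins on a Saturday and is a common year.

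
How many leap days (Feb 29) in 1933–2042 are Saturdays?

4

Leap years in 1933–2042: 27 of them.
Feb 29 weekday advances by 5 (mod 7) from one leap year to the next four years later (or differs when a century non-leap intervenes).
Leap-day weekdays: 1936:Sat✓ 1940:Thu 1944:Tue 1948:Sun 1952:Fri 1956:Wed 1960:Mon 1964:Sat✓ 1968:Thu 1972:Tue 1976:Sun 1980:Fri 1984:Wed 1988:Mon 1992:Sat✓ 1996:Thu 2000:Tue 2004:Sun 2008:Fri 2012:Wed 2016:Mon 2020:Sat✓ 2024:Thu 2028:Tue 2032:Sun 2036:Fri 2040:Wed
Saturday: 1936, 1964, 1992, 2020 → 4.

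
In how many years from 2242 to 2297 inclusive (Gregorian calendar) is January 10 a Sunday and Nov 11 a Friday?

Check each year's weekday for January 10 and Nov 11:
  2242: Mon/Fri  2243: Tue/Sat  2244: Wed/Mon  2245: Fri/Tue  2246: Sat/Wed  2247: Sun/Thu  2248: Mon/Sat  2249: Wed/Sun  2250: Thu/Mon  2251: Fri/Tue  2252: Sat/Thu  2253: Mon/Fri  2254: Tue/Sat  2255: Wed/Sun  …(28 more)…  2284: Thu/Tue  2285: Sat/Wed  2286: Sun/Thu  2287: Mon/Fri  2288: Tue/Sun  2289: Thu/Mon  2290: Fri/Tue  2291: Sat/Wed  2292: Sun/Fri ✓  2293: Tue/Sat  2294: Wed/Sun  2295: Thu/Mon  2296: Fri/Wed  2297: Sun/Thu
Both conditions hold in: 2264, 2292 — 2.

2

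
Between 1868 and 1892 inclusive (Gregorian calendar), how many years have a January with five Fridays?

January has 31 days; it has five Fridays when Friday falls among the first (month-length − 28) days — i.e. when January 1 is one of Friday/Thursday/Wednesday.
January 1 by year: 1868:Wed✓ 1869:Fri✓ 1870:Sat 1871:Sun 1872:Mon 1873:Wed✓ 1874:Thu✓ 1875:Fri✓ 1876:Sat 1877:Mon 1878:Tue 1879:Wed✓ 1880:Thu✓ 1881:Sat 1882:Sun 1883:Mon 1884:Tue 1885:Thu✓ 1886:Fri✓ 1887:Sat 1888:Sun 1889:Tue 1890:Wed✓ 1891:Thu✓ 1892:Fri✓
Years with five Fridays: 1868, 1869, 1873, 1874, 1875, 1879, 1880, 1885, 1886, 1890, 1891, 1892 → 12.

12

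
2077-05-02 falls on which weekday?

January 1, 2077 is a Friday.
May 2 is day 122 of the year, i.e. 121 days after Jan 1.
121 mod 7 = 2, so advance 2 weekdays from Friday: Sunday.

Sunday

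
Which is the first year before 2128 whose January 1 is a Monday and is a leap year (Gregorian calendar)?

2120

Jan 1 advances by 2 weekdays after a leap year and by 1 after a common year.
2128: Jan 1 is Thursday (leap).
2127: Wednesday
2126: Tuesday
2125: Monday
2124: Saturday (leap)
2123: Friday
2122: Thursday
2121: Wednesday
2120: Monday (leap)
2120 begins on a Monday and is a leap year.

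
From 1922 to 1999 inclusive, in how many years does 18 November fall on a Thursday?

11

Track 18 November's weekday year by year (advancing +1, or +2 across a Feb 29):
  1922: Sat  1923: Sun (+1)  1924: Tue (+2)  1925: Wed (+1)  1926: Thu (+1) ✓
  1927: Fri (+1)  1928: Sun (+2)  1929: Mon (+1)  1930: Tue (+1)  1931: Wed (+1)
  1932: Fri (+2)  1933: Sat (+1)  1934: Sun (+1)  1935: Mon (+1)  … (50 more years) …
  1986: Tue (+1)  1987: Wed (+1)  1988: Fri (+2)  1989: Sat (+1)  1990: Sun (+1)
  1991: Mon (+1)  1992: Wed (+2)  1993: Thu (+1) ✓  1994: Fri (+1)  1995: Sat (+1)
  1996: Mon (+2)  1997: Tue (+1)  1998: Wed (+1)  1999: Thu (+1) ✓
Thursday years: 1926, 1937, 1943, 1948, 1954, 1965, 1971, 1976, 1982, 1993, 1999 — 11 in total.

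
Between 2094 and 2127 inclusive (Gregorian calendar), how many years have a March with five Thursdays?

March has 31 days; it has five Thursdays when Thursday falls among the first (month-length − 28) days — i.e. when March 1 is one of Thursday/Wednesday/Tuesday.
March 1 by year: 2094:Mon 2095:Tue✓ 2096:Thu✓ 2097:Fri 2098:Sat 2099:Sun 2100:Mon 2101:Tue✓ 2102:Wed✓ 2103:Thu✓ 2104:Sat 2105:Sun 2106:Mon 2107:Tue✓ 2108:Thu✓ …(4 more)… 2113:Wed✓ 2114:Thu✓ 2115:Fri 2116:Sun 2117:Mon 2118:Tue✓ 2119:Wed✓ 2120:Fri 2121:Sat 2122:Sun 2123:Mon 2124:Wed✓ 2125:Thu✓ 2126:Fri 2127:Sat
Years with five Thursdays: 2095, 2096, 2101, 2102, 2103, 2107, 2108, 2112, 2113, 2114, 2118, 2119, 2124, 2125 → 14.

14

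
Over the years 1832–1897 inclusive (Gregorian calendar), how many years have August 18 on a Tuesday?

10

Track August 18's weekday year by year (advancing +1, or +2 across a Feb 29):
  1832: Sat  1833: Sun (+1)  1834: Mon (+1)  1835: Tue (+1) ✓  1836: Thu (+2)
  1837: Fri (+1)  1838: Sat (+1)  1839: Sun (+1)  1840: Tue (+2) ✓  1841: Wed (+1)
  1842: Thu (+1)  1843: Fri (+1)  1844: Sun (+2)  1845: Mon (+1)  … (38 more years) …
  1884: Mon (+2)  1885: Tue (+1) ✓  1886: Wed (+1)  1887: Thu (+1)  1888: Sat (+2)
  1889: Sun (+1)  1890: Mon (+1)  1891: Tue (+1) ✓  1892: Thu (+2)  1893: Fri (+1)
  1894: Sat (+1)  1895: Sun (+1)  1896: Tue (+2) ✓  1897: Wed (+1)
Tuesday years: 1835, 1840, 1846, 1857, 1863, 1868, 1874, 1885, 1891, 1896 — 10 in total.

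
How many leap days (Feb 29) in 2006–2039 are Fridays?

2

Leap years in 2006–2039: 8 of them.
Feb 29 weekday advances by 5 (mod 7) from one leap year to the next four years later (or differs when a century non-leap intervenes).
Leap-day weekdays: 2008:Fri✓ 2012:Wed 2016:Mon 2020:Sat 2024:Thu 2028:Tue 2032:Sun 2036:Fri✓
Friday: 2008, 2036 → 2.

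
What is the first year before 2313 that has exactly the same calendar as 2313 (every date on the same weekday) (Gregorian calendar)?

2302

Two years share a calendar iff Jan 1 falls on the same weekday and both are leap or both are common. 2313: Jan 1 is Wednesday, common year.
2312: Jan 1 Monday, leap
2311: Jan 1 Sunday, common
2310: Jan 1 Saturday, common
2309: Jan 1 Friday, common
2308: Jan 1 Wednesday, leap
2307: Jan 1 Tuesday, common
2306: Jan 1 Monday, common
2305: Jan 1 Sunday, common
2304: Jan 1 Friday, leap
2303: Jan 1 Thursday, common
2302: Jan 1 Wednesday, common
2302 matches on both conditions.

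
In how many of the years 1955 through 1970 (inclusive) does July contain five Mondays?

7

July has 31 days; it has five Mondays when Monday falls among the first (month-length − 28) days — i.e. when July 1 is one of Monday/Sunday/Saturday.
July 1 by year: 1955:Fri 1956:Sun✓ 1957:Mon✓ 1958:Tue 1959:Wed 1960:Fri 1961:Sat✓ 1962:Sun✓ 1963:Mon✓ 1964:Wed 1965:Thu 1966:Fri 1967:Sat✓ 1968:Mon✓ 1969:Tue 1970:Wed
Years with five Mondays: 1956, 1957, 1961, 1962, 1963, 1967, 1968 → 7.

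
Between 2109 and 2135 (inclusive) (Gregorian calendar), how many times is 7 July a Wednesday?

4

Track 7 July's weekday year by year (advancing +1, or +2 across a Feb 29):
  2109: Sun  2110: Mon (+1)  2111: Tue (+1)  2112: Thu (+2)  2113: Fri (+1)
  2114: Sat (+1)  2115: Sun (+1)  2116: Tue (+2)  2117: Wed (+1) ✓  2118: Thu (+1)
  2119: Fri (+1)  2120: Sun (+2)  2121: Mon (+1)  2122: Tue (+1)  2123: Wed (+1) ✓
  2124: Fri (+2)  2125: Sat (+1)  2126: Sun (+1)  2127: Mon (+1)  2128: Wed (+2) ✓
  2129: Thu (+1)  2130: Fri (+1)  2131: Sat (+1)  2132: Mon (+2)  2133: Tue (+1)
  2134: Wed (+1) ✓  2135: Thu (+1)
Wednesday years: 2117, 2123, 2128, 2134 — 4 in total.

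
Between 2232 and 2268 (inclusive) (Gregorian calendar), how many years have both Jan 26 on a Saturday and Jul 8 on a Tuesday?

1

Check each year's weekday for Jan 26 and Jul 8:
  2232: Thu/Sun  2233: Sat/Mon  2234: Sun/Tue  2235: Mon/Wed  2236: Tue/Fri  2237: Thu/Sat  2238: Fri/Sun  2239: Sat/Mon  2240: Sun/Wed  2241: Tue/Thu  2242: Wed/Fri  2243: Thu/Sat  2244: Fri/Mon  2245: Sun/Tue  …(9 more)…  2255: Fri/Sun  2256: Sat/Tue ✓  2257: Mon/Wed  2258: Tue/Thu  2259: Wed/Fri  2260: Thu/Sun  2261: Sat/Mon  2262: Sun/Tue  2263: Mon/Wed  2264: Tue/Fri  2265: Thu/Sat  2266: Fri/Sun  2267: Sat/Mon  2268: Sun/Wed
Both conditions hold in: 2256 — 1.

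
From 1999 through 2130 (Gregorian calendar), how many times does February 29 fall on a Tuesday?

Leap years in 1999–2130: 32 of them.
Feb 29 weekday advances by 5 (mod 7) from one leap year to the next four years later (or differs when a century non-leap intervenes).
Leap-day weekdays: 2000:Tue✓ 2004:Sun 2008:Fri 2012:Wed 2016:Mon 2020:Sat 2024:Thu 2028:Tue✓ 2032:Sun 2036:Fri 2040:Wed 2044:Mon 2048:Sat …(6 more)… 2076:Sat 2080:Thu 2084:Tue✓ 2088:Sun 2092:Fri 2096:Wed 2104:Fri 2108:Wed 2112:Mon 2116:Sat 2120:Thu 2124:Tue✓ 2128:Sun
Tuesday: 2000, 2028, 2056, 2084, 2124 → 5.

5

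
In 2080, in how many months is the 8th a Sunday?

2

Check the 8th of each month of 2080: Jan 8: Mon, Feb 8: Thu, Mar 8: Fri, Apr 8: Mon, May 8: Wed, Jun 8: Sat, Jul 8: Mon, Aug 8: Thu, Sep 8: Sun, Oct 8: Tue, Nov 8: Fri, Dec 8: Sun.
Sunday occurs in September, December — 2 months.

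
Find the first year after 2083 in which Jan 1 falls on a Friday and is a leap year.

2112

Jan 1 advances by 2 weekdays after a leap year and by 1 after a common year.
2083: Jan 1 is Friday.
2084: Saturday (leap)
2085: Monday
2086: Tuesday
2087: Wednesday
2088: Thursday (leap)
2089: Saturday
2090: Sunday
2091: Monday
2092: Tuesday (leap)
2093: Thursday
2094: Friday
2095: Saturday
2096: Sunday (leap)
2097: Tuesday
2098: Wednesday
2099: Thursday
2100: Friday
2101: Saturday
2102: Sunday
2103: Monday
2104: Tuesday (leap)
2105: Thursday
2106: Friday
2107: Saturday
2108: Sunday (leap)
2109: Tuesday
2110: Wednesday
2111: Thursday
2112: Friday (leap)
2112 begins on a Friday and is a leap year.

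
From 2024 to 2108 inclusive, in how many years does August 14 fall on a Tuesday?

Track August 14's weekday year by year (advancing +1, or +2 across a Feb 29):
  2024: Wed  2025: Thu (+1)  2026: Fri (+1)  2027: Sat (+1)  2028: Mon (+2)
  2029: Tue (+1) ✓  2030: Wed (+1)  2031: Thu (+1)  2032: Sat (+2)  2033: Sun (+1)
  2034: Mon (+1)  2035: Tue (+1) ✓  2036: Thu (+2)  2037: Fri (+1)  … (57 more years) …
  2095: Sun (+1)  2096: Tue (+2) ✓  2097: Wed (+1)  2098: Thu (+1)  2099: Fri (+1)
  2100: Sat (+1)  2101: Sun (+1)  2102: Mon (+1)  2103: Tue (+1) ✓  2104: Thu (+2)
  2105: Fri (+1)  2106: Sat (+1)  2107: Sun (+1)  2108: Tue (+2) ✓
Tuesday years: 2029, 2035, 2040, 2046, 2057, 2063, 2068, 2074, 2085, 2091, 2096, 2103, 2108 — 13 in total.

13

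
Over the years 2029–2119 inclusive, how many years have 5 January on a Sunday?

Track 5 January's weekday year by year (advancing +1, or +2 across a Feb 29):
  2029: Fri  2030: Sat (+1)  2031: Sun (+1) ✓  2032: Mon (+1)  2033: Wed (+2)
  2034: Thu (+1)  2035: Fri (+1)  2036: Sat (+1)  2037: Mon (+2)  2038: Tue (+1)
  2039: Wed (+1)  2040: Thu (+1)  2041: Sat (+2)  2042: Sun (+1) ✓  … (63 more years) …
  2106: Tue (+1)  2107: Wed (+1)  2108: Thu (+1)  2109: Sat (+2)  2110: Sun (+1) ✓
  2111: Mon (+1)  2112: Tue (+1)  2113: Thu (+2)  2114: Fri (+1)  2115: Sat (+1)
  2116: Sun (+1) ✓  2117: Tue (+2)  2118: Wed (+1)  2119: Thu (+1)
Sunday years: 2031, 2042, 2048, 2053, 2059, 2070, 2076, 2081, 2087, 2098, 2110, 2116 — 12 in total.

12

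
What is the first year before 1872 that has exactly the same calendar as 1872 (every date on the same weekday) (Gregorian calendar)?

Two years share a calendar iff Jan 1 falls on the same weekday and both are leap or both are common. 1872: Jan 1 is Monday, leap year.
1871: Jan 1 Sunday, common
1870: Jan 1 Saturday, common
1869: Jan 1 Friday, common
1868: Jan 1 Wednesday, leap
1867: Jan 1 Tuesday, common
1866: Jan 1 Monday, common
1865: Jan 1 Sunday, common
1864: Jan 1 Friday, leap
1863: Jan 1 Thursday, common
1862: Jan 1 Wednesday, common
1861: Jan 1 Tuesday, common
1860: Jan 1 Sunday, leap
1859: Jan 1 Saturday, common
1858: Jan 1 Friday, common
1857: Jan 1 Thursday, common
1856: Jan 1 Tuesday, leap
1855: Jan 1 Monday, common
1854: Jan 1 Sunday, common
1853: Jan 1 Saturday, common
1852: Jan 1 Thursday, leap
1851: Jan 1 Wednesday, common
1850: Jan 1 Tuesday, common
1849: Jan 1 Monday, common
1848: Jan 1 Saturday, leap
1847: Jan 1 Friday, common
1846: Jan 1 Thursday, common
1845: Jan 1 Wednesday, common
1844: Jan 1 Monday, leap
1844 matches on both conditions.

1844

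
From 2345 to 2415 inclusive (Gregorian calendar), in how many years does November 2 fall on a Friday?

Track November 2's weekday year by year (advancing +1, or +2 across a Feb 29):
  2345: Fri ✓  2346: Sat (+1)  2347: Sun (+1)  2348: Tue (+2)  2349: Wed (+1)
  2350: Thu (+1)  2351: Fri (+1) ✓  2352: Sun (+2)  2353: Mon (+1)  2354: Tue (+1)
  2355: Wed (+1)  2356: Fri (+2) ✓  2357: Sat (+1)  2358: Sun (+1)  … (43 more years) …
  2402: Sat (+1)  2403: Sun (+1)  2404: Tue (+2)  2405: Wed (+1)  2406: Thu (+1)
  2407: Fri (+1) ✓  2408: Sun (+2)  2409: Mon (+1)  2410: Tue (+1)  2411: Wed (+1)
  2412: Fri (+2) ✓  2413: Sat (+1)  2414: Sun (+1)  2415: Mon (+1)
Friday years: 2345, 2351, 2356, 2362, 2373, 2379, 2384, 2390, 2401, 2407, 2412 — 11 in total.

11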